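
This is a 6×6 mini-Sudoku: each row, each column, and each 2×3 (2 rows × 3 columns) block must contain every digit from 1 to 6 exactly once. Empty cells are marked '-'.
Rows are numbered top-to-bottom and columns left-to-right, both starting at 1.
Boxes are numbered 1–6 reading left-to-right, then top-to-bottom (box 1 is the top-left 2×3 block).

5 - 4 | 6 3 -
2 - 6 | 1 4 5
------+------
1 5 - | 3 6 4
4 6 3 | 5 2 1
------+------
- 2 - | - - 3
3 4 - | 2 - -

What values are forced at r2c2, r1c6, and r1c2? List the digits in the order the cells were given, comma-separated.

For r2c2:
  Row 2 already contains {1, 2, 4, 5, 6}.
  Column 2 already contains {2, 4, 5, 6}.
  Its 2×3 block (box 1) already contains {2, 4, 5, 6}.
  The only value from 1–6 not eliminated is 3, so r2c2 = 3.
For r1c6:
  Row 1 already contains {3, 4, 5, 6}.
  Column 6 already contains {1, 3, 4, 5}.
  Its 2×3 block (box 2) already contains {1, 3, 4, 5, 6}.
  The only value from 1–6 not eliminated is 2, so r1c6 = 2.
For r1c2:
  Row 1 already contains {3, 4, 5, 6}.
  Column 2 already contains {2, 4, 5, 6}.
  Its 2×3 block (box 1) already contains {2, 4, 5, 6}.
  The only value from 1–6 not eliminated is 1, so r1c2 = 1.

3,2,1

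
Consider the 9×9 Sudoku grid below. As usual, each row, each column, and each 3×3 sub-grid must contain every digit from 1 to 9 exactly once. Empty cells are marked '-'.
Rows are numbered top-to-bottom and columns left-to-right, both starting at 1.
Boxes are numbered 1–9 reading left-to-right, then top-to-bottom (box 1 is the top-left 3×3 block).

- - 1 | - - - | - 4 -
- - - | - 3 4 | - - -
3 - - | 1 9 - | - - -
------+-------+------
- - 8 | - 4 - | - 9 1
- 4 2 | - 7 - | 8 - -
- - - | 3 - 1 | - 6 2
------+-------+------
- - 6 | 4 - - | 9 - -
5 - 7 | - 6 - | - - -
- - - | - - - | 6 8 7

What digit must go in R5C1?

1

Cell R5C1 itself could take any of {1, 6, 9} by direct elimination.
Consider where 1 can go in row 5.
R5C4 is out (column 4 already has a 1).
R5C6 is out (column 6 already has a 1).
R5C8 is out (box 6 already has a 1).
R5C9 is out (column 9 already has a 1).
So the only cell in row 5 that can hold 1 is R5C1.
Therefore R5C1 = 1.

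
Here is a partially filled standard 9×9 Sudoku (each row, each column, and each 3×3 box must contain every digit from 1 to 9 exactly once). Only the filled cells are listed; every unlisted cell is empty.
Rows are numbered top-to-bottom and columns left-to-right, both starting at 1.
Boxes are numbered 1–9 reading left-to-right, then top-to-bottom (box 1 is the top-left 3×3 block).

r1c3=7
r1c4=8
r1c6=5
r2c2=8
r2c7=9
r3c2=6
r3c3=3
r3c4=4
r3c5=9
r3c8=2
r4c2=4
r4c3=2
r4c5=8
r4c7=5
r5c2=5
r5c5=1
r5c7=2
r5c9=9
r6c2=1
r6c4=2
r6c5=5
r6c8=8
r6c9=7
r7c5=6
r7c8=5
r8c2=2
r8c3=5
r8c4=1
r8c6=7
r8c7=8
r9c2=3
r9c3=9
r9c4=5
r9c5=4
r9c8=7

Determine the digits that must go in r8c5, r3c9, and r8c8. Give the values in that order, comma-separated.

For r8c5:
  Row 8 already contains {1, 2, 5, 7, 8}.
  Column 5 already contains {1, 4, 5, 6, 8, 9}.
  Its 3×3 block (box 8) already contains {1, 4, 5, 6, 7}.
  The only value from 1–9 not eliminated is 3, so r8c5 = 3.
For r3c9:
  Consider where 8 can go in box 3.
  r1c7 is out (row 1 already has a 8). r1c8 is out (row 1 already has a 8). r1c9 is out (row 1 already has a 8). r2c8 is out (row 2 already has a 8). The remaining empty cells in box 3 are similarly blocked.
  So the only cell in box 3 that can hold 8 is r3c9.
  So r3c9 = 8.
For r8c8:
  Consider where 9 can go in row 8.
  r8c1 is out (box 7 already has a 9).
  r8c5 is out (column 5 already has a 9).
  r8c9 is out (column 9 already has a 9).
  So the only cell in row 8 that can hold 9 is r8c8.
  So r8c8 = 9.

3,8,9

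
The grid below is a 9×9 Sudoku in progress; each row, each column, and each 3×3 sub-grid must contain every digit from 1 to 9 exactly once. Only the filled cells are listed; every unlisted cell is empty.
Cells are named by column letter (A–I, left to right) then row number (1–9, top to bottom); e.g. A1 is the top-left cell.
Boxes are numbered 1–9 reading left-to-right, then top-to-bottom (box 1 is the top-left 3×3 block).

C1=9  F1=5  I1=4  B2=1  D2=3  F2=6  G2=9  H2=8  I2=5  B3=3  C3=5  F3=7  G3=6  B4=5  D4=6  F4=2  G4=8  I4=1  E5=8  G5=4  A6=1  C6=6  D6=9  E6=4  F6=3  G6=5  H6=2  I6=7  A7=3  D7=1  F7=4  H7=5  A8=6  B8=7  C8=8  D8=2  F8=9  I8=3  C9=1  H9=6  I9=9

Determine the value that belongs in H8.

4

Cell H8 itself could take any of {1, 4} by direct elimination.
Consider where 4 can go in row 8.
E8 is out (column E already has a 4).
G8 is out (column G already has a 4).
So the only cell in row 8 that can hold 4 is H8.
Therefore H8 = 4.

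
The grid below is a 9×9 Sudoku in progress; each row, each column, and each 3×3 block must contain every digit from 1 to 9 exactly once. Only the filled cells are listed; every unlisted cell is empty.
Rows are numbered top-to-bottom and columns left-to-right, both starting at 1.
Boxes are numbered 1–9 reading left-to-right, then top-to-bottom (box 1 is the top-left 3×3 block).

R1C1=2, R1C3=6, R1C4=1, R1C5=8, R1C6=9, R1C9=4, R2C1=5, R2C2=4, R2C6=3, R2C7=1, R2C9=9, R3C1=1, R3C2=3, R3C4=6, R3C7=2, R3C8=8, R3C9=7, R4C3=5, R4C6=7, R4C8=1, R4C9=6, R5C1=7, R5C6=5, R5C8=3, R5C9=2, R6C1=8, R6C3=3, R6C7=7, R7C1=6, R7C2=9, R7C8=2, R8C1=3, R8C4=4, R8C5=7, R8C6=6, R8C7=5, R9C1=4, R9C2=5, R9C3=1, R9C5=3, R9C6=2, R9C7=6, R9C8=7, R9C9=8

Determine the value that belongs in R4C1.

Row 4 already contains {1, 5, 6, 7}.
Column 1 already contains {1, 2, 3, 4, 5, 6, 7, 8}.
Its 3×3 block (box 4) already contains {3, 5, 7, 8}.
The only value from 1–9 not eliminated is 9, so R4C1 = 9.

9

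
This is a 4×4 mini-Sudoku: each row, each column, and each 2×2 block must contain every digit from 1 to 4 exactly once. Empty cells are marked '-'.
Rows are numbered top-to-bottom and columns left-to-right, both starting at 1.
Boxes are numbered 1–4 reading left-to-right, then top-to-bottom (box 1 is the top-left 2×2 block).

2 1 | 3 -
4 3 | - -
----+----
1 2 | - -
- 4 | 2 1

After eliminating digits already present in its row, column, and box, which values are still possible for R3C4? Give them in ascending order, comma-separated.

Row 3 already contains {1, 2}.
Column 4 already contains {1}.
Its 2×2 block (box 4) already contains {1, 2}.
Removing those from 1–4 leaves {3, 4} as the candidates for R3C4.

3,4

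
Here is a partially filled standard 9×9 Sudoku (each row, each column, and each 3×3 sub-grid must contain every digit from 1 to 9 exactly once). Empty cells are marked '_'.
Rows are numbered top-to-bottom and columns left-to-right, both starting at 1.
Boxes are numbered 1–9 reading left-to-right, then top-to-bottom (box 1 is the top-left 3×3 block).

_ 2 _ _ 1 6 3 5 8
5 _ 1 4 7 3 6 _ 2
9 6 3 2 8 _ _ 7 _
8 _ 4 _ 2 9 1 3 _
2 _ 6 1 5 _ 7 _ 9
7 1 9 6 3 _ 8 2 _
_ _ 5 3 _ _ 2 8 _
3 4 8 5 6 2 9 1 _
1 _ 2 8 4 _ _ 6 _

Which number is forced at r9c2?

9

Cell r9c2 itself could take any of {7, 9} by direct elimination.
Consider where 9 can go in row 9.
r9c6 is out (column 6 already has a 9).
r9c7 is out (column 7 already has a 9).
r9c9 is out (column 9 already has a 9).
So the only cell in row 9 that can hold 9 is r9c2.
Therefore r9c2 = 9.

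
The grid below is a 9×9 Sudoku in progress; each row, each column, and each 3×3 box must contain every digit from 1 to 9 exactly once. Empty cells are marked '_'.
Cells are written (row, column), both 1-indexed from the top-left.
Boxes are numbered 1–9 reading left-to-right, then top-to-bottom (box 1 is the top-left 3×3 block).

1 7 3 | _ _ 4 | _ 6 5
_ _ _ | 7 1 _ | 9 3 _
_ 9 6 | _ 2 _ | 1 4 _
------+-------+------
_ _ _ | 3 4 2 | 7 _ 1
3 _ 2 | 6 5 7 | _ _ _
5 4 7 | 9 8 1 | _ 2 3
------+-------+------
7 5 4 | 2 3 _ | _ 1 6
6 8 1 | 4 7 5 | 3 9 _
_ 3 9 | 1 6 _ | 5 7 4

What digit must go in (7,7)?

8

Row 7 already contains {1, 2, 3, 4, 5, 6, 7}.
Column 7 already contains {1, 3, 5, 7, 9}.
Its 3×3 block (box 9) already contains {1, 3, 4, 5, 6, 7, 9}.
The only value from 1–9 not eliminated is 8, so (7,7) = 8.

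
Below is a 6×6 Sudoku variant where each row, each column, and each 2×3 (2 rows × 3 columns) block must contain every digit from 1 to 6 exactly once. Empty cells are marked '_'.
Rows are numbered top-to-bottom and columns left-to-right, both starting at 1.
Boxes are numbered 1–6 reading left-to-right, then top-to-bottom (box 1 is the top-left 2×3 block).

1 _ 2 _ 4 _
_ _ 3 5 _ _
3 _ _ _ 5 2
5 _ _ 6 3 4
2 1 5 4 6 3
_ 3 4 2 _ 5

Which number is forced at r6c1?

Row 6 already contains {2, 3, 4, 5}.
Column 1 already contains {1, 2, 3, 5}.
Its 2×3 block (box 5) already contains {1, 2, 3, 4, 5}.
The only value from 1–6 not eliminated is 6, so r6c1 = 6.

6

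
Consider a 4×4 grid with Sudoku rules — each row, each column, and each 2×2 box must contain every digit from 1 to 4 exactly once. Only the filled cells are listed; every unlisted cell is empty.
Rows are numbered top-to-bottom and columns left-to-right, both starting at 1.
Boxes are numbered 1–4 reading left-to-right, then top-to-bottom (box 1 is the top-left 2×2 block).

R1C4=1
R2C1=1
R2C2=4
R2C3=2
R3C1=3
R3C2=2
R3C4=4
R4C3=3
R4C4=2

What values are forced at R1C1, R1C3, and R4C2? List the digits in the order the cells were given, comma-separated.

2,4,1

For R1C1:
  Row 1 already contains {1}.
  Column 1 already contains {1, 3}.
  Its 2×2 block (box 1) already contains {1, 4}.
  The only value from 1–4 not eliminated is 2, so R1C1 = 2.
For R1C3:
  Row 1 already contains {1}.
  Column 3 already contains {2, 3}.
  Its 2×2 block (box 2) already contains {1, 2}.
  The only value from 1–4 not eliminated is 4, so R1C3 = 4.
For R4C2:
  Row 4 already contains {2, 3}.
  Column 2 already contains {2, 4}.
  Its 2×2 block (box 3) already contains {2, 3}.
  The only value from 1–4 not eliminated is 1, so R4C2 = 1.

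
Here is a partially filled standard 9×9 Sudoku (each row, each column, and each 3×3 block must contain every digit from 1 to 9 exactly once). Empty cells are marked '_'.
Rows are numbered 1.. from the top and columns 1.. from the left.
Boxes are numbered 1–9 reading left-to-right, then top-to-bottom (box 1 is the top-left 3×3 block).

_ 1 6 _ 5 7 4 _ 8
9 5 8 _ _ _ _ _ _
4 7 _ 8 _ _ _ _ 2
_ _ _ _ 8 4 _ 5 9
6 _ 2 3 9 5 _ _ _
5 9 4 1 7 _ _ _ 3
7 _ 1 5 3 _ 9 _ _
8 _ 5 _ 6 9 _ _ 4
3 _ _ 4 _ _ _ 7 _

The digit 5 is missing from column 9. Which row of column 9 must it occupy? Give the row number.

9

Consider where 5 can go in column 9.
row 2, column 9 is out (row 2 already has a 5).
row 5, column 9 is out (row 5 already has a 5).
row 7, column 9 is out (row 7 already has a 5).
So the only cell in column 9 that can hold 5 is row 9, column 9.
That is row 9.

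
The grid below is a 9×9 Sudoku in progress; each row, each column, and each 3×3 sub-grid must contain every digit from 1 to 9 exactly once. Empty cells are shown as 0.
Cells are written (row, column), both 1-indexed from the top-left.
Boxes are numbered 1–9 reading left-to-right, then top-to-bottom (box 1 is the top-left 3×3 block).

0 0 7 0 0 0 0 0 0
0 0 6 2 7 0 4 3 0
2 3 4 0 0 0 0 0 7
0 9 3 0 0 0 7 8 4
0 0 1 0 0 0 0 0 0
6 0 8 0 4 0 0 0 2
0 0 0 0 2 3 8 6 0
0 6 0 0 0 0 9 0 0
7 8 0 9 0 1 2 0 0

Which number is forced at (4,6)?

Cell (4,6) itself could take any of {2, 5, 6} by direct elimination.
Consider where 2 can go in row 4.
(4,1) is out (column 1 already has a 2).
(4,4) is out (column 4 already has a 2).
(4,5) is out (column 5 already has a 2).
So the only cell in row 4 that can hold 2 is (4,6).
Therefore (4,6) = 2.

2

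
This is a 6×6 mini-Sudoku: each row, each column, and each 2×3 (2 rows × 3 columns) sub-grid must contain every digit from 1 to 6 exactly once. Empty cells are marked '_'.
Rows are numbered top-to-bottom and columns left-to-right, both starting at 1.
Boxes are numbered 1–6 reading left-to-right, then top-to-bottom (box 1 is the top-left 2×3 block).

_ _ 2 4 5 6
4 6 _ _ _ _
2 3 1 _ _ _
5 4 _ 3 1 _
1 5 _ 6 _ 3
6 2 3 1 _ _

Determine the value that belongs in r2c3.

Row 2 already contains {4, 6}.
Column 3 already contains {1, 2, 3}.
Its 2×3 block (box 1) already contains {2, 4, 6}.
The only value from 1–6 not eliminated is 5, so r2c3 = 5.

5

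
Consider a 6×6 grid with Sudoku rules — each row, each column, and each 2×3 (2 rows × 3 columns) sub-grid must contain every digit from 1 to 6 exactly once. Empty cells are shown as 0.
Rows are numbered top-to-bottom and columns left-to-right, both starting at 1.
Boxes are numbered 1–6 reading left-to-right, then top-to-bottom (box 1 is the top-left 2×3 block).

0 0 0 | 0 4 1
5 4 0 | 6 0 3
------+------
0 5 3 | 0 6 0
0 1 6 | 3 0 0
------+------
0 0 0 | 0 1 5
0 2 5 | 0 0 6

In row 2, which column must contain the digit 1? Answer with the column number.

Consider where 1 can go in row 2.
r2c5 is out (column 5 already has a 1).
So the only cell in row 2 that can hold 1 is r2c3.
That is column 3.

3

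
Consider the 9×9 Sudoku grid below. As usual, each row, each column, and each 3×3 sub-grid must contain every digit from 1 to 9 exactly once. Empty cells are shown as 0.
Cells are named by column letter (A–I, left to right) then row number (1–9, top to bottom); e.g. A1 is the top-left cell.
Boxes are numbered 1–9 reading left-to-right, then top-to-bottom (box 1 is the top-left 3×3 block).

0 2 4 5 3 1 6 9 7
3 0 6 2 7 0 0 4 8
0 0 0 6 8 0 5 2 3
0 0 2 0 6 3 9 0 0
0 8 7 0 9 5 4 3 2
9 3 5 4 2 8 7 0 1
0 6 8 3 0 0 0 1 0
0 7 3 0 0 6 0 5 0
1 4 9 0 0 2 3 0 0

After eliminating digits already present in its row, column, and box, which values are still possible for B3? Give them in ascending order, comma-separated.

Row 3 already contains {2, 3, 5, 6, 8}.
Column B already contains {2, 3, 4, 6, 7, 8}.
Its 3×3 block (box 1) already contains {2, 3, 4, 6}.
Removing those from 1–9 leaves {1, 9} as the candidates for B3.

1,9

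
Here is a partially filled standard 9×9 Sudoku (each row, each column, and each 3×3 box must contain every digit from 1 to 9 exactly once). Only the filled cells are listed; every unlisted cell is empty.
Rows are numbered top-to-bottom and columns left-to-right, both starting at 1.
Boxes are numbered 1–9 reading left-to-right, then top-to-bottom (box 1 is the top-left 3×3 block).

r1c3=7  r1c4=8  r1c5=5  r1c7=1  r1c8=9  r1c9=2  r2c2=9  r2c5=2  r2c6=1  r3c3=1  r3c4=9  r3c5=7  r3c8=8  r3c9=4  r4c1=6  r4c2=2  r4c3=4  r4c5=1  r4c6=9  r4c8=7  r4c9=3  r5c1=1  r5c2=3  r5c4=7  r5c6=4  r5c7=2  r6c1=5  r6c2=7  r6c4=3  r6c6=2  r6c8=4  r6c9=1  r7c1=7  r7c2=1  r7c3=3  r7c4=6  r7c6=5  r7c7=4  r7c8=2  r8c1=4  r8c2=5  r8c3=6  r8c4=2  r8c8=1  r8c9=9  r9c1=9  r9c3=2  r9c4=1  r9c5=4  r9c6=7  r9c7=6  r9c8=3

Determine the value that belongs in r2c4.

4

Row 2 already contains {1, 2, 9}.
Column 4 already contains {1, 2, 3, 6, 7, 8, 9}.
Its 3×3 block (box 2) already contains {1, 2, 5, 7, 8, 9}.
The only value from 1–9 not eliminated is 4, so r2c4 = 4.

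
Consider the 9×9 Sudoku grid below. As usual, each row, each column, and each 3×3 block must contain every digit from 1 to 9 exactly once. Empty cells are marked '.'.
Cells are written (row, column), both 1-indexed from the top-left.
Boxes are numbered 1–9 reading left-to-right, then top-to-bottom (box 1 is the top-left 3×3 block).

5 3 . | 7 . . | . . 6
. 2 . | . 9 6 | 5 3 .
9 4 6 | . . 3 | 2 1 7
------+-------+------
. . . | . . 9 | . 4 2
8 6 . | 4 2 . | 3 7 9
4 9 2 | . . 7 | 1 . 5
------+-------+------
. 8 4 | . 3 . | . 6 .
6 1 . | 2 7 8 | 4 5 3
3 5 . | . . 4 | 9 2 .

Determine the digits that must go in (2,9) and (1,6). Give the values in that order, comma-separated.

For (2,9):
  Consider where 4 can go in row 2.
  (2,1) is out (column 1 already has a 4).
  (2,3) is out (column 3 already has a 4).
  (2,4) is out (column 4 already has a 4).
  So the only cell in row 2 that can hold 4 is (2,9).
  So (2,9) = 4.
For (1,6):
  Consider where 2 can go in row 1.
  (1,3) is out (column 3 already has a 2).
  (1,5) is out (column 5 already has a 2).
  (1,7) is out (column 7 already has a 2).
  (1,8) is out (column 8 already has a 2).
  So the only cell in row 1 that can hold 2 is (1,6).
  So (1,6) = 2.

4,2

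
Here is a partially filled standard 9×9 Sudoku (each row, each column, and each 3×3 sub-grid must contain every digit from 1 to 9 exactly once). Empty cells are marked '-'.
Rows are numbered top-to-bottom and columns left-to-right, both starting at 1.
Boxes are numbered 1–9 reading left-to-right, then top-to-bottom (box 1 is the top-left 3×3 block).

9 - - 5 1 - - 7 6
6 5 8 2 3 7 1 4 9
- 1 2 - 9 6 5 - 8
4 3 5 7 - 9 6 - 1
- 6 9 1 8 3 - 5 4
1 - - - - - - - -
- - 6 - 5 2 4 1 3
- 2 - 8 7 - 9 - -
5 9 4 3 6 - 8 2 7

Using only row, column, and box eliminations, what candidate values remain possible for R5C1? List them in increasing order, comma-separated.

2,7

Row 5 already contains {1, 3, 4, 5, 6, 8, 9}.
Column 1 already contains {1, 4, 5, 6, 9}.
Its 3×3 block (box 4) already contains {1, 3, 4, 5, 6, 9}.
Removing those from 1–9 leaves {2, 7} as the candidates for R5C1.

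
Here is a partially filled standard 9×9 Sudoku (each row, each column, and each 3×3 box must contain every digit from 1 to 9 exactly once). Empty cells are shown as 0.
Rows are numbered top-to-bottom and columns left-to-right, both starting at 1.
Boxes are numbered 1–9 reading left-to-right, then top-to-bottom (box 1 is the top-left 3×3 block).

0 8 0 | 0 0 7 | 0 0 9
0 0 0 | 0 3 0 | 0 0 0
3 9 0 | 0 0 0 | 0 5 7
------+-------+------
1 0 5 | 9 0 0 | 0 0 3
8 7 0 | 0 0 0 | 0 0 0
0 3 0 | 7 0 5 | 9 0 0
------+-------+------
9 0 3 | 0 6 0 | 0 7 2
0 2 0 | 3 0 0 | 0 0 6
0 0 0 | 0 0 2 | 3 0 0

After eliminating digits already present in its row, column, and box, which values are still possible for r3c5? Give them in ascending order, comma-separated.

Row 3 already contains {3, 5, 7, 9}.
Column 5 already contains {3, 6}.
Its 3×3 block (box 2) already contains {3, 7}.
Removing those from 1–9 leaves {1, 2, 4, 8} as the candidates for r3c5.

1,2,4,8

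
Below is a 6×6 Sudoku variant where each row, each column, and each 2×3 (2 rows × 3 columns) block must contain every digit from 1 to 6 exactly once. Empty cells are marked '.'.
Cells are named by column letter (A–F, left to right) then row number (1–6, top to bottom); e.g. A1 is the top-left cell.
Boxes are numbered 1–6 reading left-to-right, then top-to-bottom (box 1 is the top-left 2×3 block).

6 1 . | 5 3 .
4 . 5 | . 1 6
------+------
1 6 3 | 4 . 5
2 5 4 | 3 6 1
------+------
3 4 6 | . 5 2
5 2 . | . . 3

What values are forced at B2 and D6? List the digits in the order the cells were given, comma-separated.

3,6

For B2:
  Row 2 already contains {1, 4, 5, 6}.
  Column B already contains {1, 2, 4, 5, 6}.
  Its 2×3 block (box 1) already contains {1, 4, 5, 6}.
  The only value from 1–6 not eliminated is 3, so B2 = 3.
For D6:
  Consider where 6 can go in box 6.
  D5 is out (row 5 already has a 6).
  E6 is out (column E already has a 6).
  So the only cell in box 6 that can hold 6 is D6.
  So D6 = 6.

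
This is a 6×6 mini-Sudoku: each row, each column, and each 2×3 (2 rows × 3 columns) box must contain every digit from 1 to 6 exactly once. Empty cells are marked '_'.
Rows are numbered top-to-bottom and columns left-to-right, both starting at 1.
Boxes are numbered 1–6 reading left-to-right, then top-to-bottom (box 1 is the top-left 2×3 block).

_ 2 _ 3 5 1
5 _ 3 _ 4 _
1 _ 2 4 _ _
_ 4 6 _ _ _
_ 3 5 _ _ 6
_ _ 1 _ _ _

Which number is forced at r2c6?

Row 2 already contains {3, 4, 5}.
Column 6 already contains {1, 6}.
Its 2×3 block (box 2) already contains {1, 3, 4, 5}.
The only value from 1–6 not eliminated is 2, so r2c6 = 2.

2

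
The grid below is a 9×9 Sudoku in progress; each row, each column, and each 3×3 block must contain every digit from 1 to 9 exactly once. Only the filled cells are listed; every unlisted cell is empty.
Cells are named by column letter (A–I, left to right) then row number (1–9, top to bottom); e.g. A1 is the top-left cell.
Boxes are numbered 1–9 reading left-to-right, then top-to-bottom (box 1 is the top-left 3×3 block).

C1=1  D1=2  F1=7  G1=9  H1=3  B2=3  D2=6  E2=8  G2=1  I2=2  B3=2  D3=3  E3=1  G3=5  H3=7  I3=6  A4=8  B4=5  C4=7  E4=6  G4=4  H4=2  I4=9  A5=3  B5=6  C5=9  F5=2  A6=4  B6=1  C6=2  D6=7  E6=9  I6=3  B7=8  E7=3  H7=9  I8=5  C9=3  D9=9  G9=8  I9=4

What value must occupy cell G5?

Row 5 already contains {2, 3, 6, 9}.
Column G already contains {1, 4, 5, 8, 9}.
Its 3×3 block (box 6) already contains {2, 3, 4, 9}.
The only value from 1–9 not eliminated is 7, so G5 = 7.

7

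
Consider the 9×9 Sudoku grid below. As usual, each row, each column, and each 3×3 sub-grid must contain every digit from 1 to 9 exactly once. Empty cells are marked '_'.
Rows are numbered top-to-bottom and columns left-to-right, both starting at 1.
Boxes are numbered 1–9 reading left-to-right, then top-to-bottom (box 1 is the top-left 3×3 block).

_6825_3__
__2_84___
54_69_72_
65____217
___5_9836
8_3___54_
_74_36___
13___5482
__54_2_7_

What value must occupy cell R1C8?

Row 1 already contains {2, 3, 5, 6, 8}.
Column 8 already contains {1, 2, 3, 4, 7, 8}.
Its 3×3 block (box 3) already contains {2, 3, 7}.
The only value from 1–9 not eliminated is 9, so R1C8 = 9.

9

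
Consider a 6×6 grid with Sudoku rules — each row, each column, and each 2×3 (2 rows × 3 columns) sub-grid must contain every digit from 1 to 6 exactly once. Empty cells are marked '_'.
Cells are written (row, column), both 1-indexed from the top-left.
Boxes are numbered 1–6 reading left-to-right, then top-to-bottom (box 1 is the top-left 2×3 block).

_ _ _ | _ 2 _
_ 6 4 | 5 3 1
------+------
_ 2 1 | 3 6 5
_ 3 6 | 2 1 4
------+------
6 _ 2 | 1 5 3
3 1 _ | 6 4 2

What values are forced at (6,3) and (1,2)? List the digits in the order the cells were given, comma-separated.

For (6,3):
  Row 6 already contains {1, 2, 3, 4, 6}.
  Column 3 already contains {1, 2, 4, 6}.
  Its 2×3 block (box 5) already contains {1, 2, 3, 6}.
  The only value from 1–6 not eliminated is 5, so (6,3) = 5.
For (1,2):
  Row 1 already contains {2}.
  Column 2 already contains {1, 2, 3, 6}.
  Its 2×3 block (box 1) already contains {4, 6}.
  The only value from 1–6 not eliminated is 5, so (1,2) = 5.

5,5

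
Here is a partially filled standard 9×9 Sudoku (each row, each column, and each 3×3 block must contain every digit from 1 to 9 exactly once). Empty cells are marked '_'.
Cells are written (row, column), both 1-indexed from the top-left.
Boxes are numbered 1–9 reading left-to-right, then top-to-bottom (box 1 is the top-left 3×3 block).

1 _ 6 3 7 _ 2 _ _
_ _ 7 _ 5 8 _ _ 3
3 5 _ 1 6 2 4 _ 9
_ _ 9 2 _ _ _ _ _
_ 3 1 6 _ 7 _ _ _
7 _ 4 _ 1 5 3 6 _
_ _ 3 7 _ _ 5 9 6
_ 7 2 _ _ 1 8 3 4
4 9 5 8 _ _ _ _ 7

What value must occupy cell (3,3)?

8

Row 3 already contains {1, 2, 3, 4, 5, 6, 9}.
Column 3 already contains {1, 2, 3, 4, 5, 6, 7, 9}.
Its 3×3 block (box 1) already contains {1, 3, 5, 6, 7}.
The only value from 1–9 not eliminated is 8, so (3,3) = 8.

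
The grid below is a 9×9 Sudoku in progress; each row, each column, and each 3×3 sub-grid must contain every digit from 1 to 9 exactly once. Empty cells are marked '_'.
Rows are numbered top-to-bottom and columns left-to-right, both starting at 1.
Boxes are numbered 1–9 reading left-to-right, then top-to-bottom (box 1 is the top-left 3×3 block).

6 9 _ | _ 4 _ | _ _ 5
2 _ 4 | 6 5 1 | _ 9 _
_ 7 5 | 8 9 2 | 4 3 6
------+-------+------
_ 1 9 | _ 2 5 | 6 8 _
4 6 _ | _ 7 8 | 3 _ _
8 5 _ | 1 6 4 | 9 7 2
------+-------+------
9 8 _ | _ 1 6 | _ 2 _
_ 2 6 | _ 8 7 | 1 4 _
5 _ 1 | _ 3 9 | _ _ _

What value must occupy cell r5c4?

9

Row 5 already contains {3, 4, 6, 7, 8}.
Column 4 already contains {1, 6, 8}.
Its 3×3 block (box 5) already contains {1, 2, 4, 5, 6, 7, 8}.
The only value from 1–9 not eliminated is 9, so r5c4 = 9.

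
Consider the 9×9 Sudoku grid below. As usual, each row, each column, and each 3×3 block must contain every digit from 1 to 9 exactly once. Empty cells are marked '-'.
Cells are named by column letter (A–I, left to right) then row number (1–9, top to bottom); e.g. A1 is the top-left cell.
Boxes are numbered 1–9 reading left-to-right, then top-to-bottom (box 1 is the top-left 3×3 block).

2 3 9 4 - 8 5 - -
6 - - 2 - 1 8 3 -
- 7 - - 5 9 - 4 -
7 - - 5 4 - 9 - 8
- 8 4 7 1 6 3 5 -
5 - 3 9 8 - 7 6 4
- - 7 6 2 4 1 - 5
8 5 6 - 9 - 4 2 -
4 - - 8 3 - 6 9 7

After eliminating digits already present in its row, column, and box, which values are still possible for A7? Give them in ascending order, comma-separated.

Row 7 already contains {1, 2, 4, 5, 6, 7}.
Column A already contains {2, 4, 5, 6, 7, 8}.
Its 3×3 block (box 7) already contains {4, 5, 6, 7, 8}.
Removing those from 1–9 leaves {3, 9} as the candidates for A7.

3,9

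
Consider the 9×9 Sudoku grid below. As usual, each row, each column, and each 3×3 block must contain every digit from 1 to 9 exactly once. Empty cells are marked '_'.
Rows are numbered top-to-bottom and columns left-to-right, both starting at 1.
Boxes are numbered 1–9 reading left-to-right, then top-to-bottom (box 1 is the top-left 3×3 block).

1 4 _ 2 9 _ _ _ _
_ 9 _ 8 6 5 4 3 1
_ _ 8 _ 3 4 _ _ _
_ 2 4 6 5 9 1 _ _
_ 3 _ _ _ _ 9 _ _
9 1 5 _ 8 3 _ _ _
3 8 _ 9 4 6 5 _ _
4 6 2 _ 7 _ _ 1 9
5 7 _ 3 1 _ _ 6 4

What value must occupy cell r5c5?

2

Row 5 already contains {3, 9}.
Column 5 already contains {1, 3, 4, 5, 6, 7, 8, 9}.
Its 3×3 block (box 5) already contains {3, 5, 6, 8, 9}.
The only value from 1–9 not eliminated is 2, so r5c5 = 2.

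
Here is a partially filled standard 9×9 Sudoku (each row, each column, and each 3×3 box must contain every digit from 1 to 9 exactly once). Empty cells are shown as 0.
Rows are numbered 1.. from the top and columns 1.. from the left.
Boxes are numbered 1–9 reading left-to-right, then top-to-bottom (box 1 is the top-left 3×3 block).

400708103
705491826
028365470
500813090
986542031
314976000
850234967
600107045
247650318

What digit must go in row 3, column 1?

Row 3 already contains {2, 3, 4, 5, 6, 7, 8}.
Column 1 already contains {2, 3, 4, 5, 6, 7, 8, 9}.
Its 3×3 block (box 1) already contains {2, 4, 5, 7, 8}.
The only value from 1–9 not eliminated is 1, so row 3, column 1 = 1.

1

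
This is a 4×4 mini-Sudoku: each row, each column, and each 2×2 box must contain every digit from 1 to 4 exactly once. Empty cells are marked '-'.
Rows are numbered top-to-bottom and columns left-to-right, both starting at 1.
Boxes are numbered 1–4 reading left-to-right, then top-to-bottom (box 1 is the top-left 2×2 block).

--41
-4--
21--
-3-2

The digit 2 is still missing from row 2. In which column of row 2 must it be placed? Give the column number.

3

Consider where 2 can go in row 2.
r2c1 is out (column 1 already has a 2).
r2c4 is out (column 4 already has a 2).
So the only cell in row 2 that can hold 2 is r2c3.
That is column 3.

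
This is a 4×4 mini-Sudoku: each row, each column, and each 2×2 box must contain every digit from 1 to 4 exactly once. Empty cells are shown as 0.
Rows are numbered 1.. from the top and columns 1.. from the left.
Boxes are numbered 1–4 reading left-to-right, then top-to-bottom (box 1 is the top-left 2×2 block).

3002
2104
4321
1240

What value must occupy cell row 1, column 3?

1

Row 1 already contains {2, 3}.
Column 3 already contains {2, 4}.
Its 2×2 block (box 2) already contains {2, 4}.
The only value from 1–4 not eliminated is 1, so row 1, column 3 = 1.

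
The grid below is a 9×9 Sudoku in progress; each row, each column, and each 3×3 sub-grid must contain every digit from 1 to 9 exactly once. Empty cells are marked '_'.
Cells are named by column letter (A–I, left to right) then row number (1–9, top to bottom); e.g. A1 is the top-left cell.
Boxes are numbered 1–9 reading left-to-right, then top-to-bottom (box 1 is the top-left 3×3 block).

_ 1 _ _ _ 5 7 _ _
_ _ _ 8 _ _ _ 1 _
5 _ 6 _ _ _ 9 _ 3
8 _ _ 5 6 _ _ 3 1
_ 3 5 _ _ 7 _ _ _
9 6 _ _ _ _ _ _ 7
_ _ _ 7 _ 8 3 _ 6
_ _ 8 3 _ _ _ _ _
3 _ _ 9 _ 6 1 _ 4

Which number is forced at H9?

8

Cell H9 itself could take any of {2, 5, 7, 8} by direct elimination.
Consider where 8 can go in row 9.
B9 is out (box 7 already has a 8).
C9 is out (column C already has a 8).
E9 is out (box 8 already has a 8).
So the only cell in row 9 that can hold 8 is H9.
Therefore H9 = 8.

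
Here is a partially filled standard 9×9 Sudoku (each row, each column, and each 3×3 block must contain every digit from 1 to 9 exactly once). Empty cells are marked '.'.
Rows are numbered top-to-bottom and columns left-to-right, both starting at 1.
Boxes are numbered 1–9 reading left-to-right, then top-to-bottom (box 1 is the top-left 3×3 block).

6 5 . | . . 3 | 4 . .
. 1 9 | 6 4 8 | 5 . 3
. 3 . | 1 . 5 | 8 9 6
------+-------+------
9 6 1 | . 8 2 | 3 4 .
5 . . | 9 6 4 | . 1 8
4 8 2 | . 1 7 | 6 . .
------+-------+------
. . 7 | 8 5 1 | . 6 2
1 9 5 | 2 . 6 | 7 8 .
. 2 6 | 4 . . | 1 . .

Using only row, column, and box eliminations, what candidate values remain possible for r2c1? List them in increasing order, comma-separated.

Row 2 already contains {1, 3, 4, 5, 6, 8, 9}.
Column 1 already contains {1, 4, 5, 6, 9}.
Its 3×3 block (box 1) already contains {1, 3, 5, 6, 9}.
Removing those from 1–9 leaves {2, 7} as the candidates for r2c1.

2,7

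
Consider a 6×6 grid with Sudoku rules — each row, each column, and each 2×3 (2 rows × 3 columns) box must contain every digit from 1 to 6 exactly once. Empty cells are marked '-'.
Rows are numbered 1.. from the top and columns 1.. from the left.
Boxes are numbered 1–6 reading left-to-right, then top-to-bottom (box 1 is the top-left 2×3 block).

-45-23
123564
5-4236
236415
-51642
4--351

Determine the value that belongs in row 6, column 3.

2

Row 6 already contains {1, 3, 4, 5}.
Column 3 already contains {1, 3, 4, 5, 6}.
Its 2×3 block (box 5) already contains {1, 4, 5}.
The only value from 1–6 not eliminated is 2, so row 6, column 3 = 2.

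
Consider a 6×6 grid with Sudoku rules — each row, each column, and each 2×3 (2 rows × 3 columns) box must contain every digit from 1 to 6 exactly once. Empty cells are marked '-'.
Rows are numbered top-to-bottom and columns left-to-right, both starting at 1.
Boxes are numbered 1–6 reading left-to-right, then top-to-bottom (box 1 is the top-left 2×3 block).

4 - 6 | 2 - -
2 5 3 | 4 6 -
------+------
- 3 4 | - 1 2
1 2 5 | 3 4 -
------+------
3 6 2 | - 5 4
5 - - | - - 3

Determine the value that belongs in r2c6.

1

Row 2 already contains {2, 3, 4, 5, 6}.
Column 6 already contains {2, 3, 4}.
Its 2×3 block (box 2) already contains {2, 4, 6}.
The only value from 1–6 not eliminated is 1, so r2c6 = 1.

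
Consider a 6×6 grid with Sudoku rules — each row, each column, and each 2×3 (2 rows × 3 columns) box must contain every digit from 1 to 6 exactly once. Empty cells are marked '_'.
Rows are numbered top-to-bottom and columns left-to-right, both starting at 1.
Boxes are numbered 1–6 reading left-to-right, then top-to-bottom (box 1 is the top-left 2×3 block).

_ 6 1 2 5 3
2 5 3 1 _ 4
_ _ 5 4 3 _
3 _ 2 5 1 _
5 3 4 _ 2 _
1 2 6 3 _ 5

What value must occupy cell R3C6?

2

Cell R3C6 itself could take any of {2, 6} by direct elimination.
Consider where 2 can go in column 6.
R4C6 is out (row 4 already has a 2).
R5C6 is out (row 5 already has a 2).
So the only cell in column 6 that can hold 2 is R3C6.
Therefore R3C6 = 2.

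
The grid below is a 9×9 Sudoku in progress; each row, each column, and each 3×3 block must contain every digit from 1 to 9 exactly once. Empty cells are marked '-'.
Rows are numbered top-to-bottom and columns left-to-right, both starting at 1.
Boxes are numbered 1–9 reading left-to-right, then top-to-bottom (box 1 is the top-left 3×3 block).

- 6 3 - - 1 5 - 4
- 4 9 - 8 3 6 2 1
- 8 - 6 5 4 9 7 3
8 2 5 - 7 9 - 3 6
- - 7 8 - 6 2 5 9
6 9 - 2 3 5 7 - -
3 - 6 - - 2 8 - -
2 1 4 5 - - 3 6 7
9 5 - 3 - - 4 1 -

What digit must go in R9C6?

7

Cell R9C6 itself could take any of {7, 8} by direct elimination.
Consider where 7 can go in row 9.
R9C3 is out (column 3 already has a 7).
R9C5 is out (column 5 already has a 7).
R9C9 is out (column 9 already has a 7).
So the only cell in row 9 that can hold 7 is R9C6.
Therefore R9C6 = 7.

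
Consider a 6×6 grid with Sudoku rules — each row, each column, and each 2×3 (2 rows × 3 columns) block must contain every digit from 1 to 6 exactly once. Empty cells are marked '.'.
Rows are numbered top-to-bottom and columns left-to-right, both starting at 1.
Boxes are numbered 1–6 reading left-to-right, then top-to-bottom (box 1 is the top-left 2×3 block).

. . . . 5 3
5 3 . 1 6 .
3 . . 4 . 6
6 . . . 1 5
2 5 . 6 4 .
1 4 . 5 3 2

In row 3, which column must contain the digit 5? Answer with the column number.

Consider where 5 can go in row 3.
r3c2 is out (column 2 already has a 5).
r3c5 is out (column 5 already has a 5).
So the only cell in row 3 that can hold 5 is r3c3.
That is column 3.

3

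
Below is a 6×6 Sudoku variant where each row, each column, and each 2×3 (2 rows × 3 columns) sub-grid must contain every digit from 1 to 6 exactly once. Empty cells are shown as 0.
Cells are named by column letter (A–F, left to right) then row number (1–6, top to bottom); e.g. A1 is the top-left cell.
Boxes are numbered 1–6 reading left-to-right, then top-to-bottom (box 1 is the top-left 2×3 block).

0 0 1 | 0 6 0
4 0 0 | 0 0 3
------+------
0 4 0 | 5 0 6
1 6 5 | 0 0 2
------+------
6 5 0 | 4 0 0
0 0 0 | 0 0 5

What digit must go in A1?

Cell A1 itself could take any of {2, 3, 5} by direct elimination.
Consider where 5 can go in row 1.
B1 is out (column B already has a 5).
D1 is out (column D already has a 5).
F1 is out (column F already has a 5).
So the only cell in row 1 that can hold 5 is A1.
Therefore A1 = 5.

5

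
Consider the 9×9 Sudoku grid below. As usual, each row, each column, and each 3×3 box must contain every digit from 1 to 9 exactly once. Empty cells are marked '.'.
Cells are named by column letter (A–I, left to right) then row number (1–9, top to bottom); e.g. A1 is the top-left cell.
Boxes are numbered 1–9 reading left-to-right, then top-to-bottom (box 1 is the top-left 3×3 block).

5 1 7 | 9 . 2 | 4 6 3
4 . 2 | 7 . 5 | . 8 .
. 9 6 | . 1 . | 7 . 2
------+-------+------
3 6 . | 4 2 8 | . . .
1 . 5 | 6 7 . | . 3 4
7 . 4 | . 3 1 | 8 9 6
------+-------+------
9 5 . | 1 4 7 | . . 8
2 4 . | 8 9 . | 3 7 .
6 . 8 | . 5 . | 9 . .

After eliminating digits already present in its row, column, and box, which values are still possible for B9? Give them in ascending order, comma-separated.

3,7

Row 9 already contains {5, 6, 8, 9}.
Column B already contains {1, 4, 5, 6, 9}.
Its 3×3 block (box 7) already contains {2, 4, 5, 6, 8, 9}.
Removing those from 1–9 leaves {3, 7} as the candidates for B9.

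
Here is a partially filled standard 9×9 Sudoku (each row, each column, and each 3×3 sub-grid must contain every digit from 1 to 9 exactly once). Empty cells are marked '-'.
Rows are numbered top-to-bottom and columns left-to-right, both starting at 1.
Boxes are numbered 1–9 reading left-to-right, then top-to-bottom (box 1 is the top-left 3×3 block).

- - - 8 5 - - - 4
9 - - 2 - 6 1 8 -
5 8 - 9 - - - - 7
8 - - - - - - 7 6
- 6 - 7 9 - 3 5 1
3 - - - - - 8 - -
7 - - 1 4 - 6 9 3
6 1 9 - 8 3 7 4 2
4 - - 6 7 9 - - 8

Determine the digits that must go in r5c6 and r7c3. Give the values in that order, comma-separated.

8,8

For r5c6:
  Consider where 8 can go in box 5.
  r4c4 is out (row 4 already has a 8). r4c5 is out (row 4 already has a 8). r4c6 is out (row 4 already has a 8). r6c4 is out (row 6 already has a 8). The remaining empty cells in box 5 are similarly blocked.
  So the only cell in box 5 that can hold 8 is r5c6.
  So r5c6 = 8.
For r7c3:
  Consider where 8 can go in row 7.
  r7c2 is out (column 2 already has a 8).
  r7c6 is out (box 8 already has a 8).
  So the only cell in row 7 that can hold 8 is r7c3.
  So r7c3 = 8.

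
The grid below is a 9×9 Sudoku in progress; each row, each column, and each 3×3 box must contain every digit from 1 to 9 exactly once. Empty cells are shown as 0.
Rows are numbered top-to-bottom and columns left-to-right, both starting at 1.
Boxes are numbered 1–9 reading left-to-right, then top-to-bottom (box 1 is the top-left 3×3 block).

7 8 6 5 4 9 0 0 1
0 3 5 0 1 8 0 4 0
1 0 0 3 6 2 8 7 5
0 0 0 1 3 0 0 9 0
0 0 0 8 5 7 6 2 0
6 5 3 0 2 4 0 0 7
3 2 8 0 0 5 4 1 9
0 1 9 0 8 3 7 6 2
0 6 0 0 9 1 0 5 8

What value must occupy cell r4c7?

Row 4 already contains {1, 3, 9}.
Column 7 already contains {4, 6, 7, 8}.
Its 3×3 block (box 6) already contains {2, 6, 7, 9}.
The only value from 1–9 not eliminated is 5, so r4c7 = 5.

5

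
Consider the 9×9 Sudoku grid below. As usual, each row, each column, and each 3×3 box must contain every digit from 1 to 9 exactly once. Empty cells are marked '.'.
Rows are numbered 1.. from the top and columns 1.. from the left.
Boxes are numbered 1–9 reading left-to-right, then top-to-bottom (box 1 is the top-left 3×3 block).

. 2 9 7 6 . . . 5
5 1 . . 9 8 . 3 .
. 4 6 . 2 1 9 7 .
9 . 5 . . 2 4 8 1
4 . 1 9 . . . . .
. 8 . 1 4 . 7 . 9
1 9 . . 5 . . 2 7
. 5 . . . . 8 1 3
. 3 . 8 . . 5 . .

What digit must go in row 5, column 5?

8

Cell row 5, column 5 itself could take any of {3, 7, 8} by direct elimination.
Consider where 8 can go in box 5.
row 4, column 4 is out (row 4 already has a 8).
row 4, column 5 is out (row 4 already has a 8).
row 5, column 6 is out (column 6 already has a 8).
row 6, column 6 is out (row 6 already has a 8).
So the only cell in box 5 that can hold 8 is row 5, column 5.
Therefore row 5, column 5 = 8.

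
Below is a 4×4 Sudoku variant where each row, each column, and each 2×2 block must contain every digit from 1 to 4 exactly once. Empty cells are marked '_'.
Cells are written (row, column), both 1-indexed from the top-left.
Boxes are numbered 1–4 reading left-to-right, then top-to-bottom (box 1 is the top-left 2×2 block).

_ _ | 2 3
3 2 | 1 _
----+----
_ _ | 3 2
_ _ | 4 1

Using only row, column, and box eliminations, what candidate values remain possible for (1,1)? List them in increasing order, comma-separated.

1,4

Row 1 already contains {2, 3}.
Column 1 already contains {3}.
Its 2×2 block (box 1) already contains {2, 3}.
Removing those from 1–4 leaves {1, 4} as the candidates for (1,1).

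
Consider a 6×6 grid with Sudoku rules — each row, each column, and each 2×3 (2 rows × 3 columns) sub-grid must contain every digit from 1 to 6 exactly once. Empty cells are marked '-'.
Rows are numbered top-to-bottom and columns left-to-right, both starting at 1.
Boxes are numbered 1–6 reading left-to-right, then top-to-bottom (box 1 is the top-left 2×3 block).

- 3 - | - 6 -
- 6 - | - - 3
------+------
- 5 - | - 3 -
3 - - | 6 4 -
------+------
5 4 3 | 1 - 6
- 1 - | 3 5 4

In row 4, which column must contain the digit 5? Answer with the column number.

6

Consider where 5 can go in row 4.
r4c2 is out (column 2 already has a 5).
r4c3 is out (box 3 already has a 5).
So the only cell in row 4 that can hold 5 is r4c6.
That is column 6.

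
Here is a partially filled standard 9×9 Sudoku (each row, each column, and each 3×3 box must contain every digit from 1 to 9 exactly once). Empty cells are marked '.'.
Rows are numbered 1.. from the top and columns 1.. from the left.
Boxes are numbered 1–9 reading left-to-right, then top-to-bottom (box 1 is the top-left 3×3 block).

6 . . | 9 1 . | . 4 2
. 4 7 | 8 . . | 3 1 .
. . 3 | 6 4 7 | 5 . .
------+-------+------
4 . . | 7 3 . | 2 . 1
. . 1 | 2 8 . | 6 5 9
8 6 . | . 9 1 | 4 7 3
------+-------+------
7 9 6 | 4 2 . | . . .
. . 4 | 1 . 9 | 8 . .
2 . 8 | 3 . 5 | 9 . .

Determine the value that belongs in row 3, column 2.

Cell row 3, column 2 itself could take any of {1, 2, 8} by direct elimination.
Consider where 2 can go in box 1.
row 1, column 2 is out (row 1 already has a 2).
row 1, column 3 is out (row 1 already has a 2).
row 2, column 1 is out (column 1 already has a 2).
row 3, column 1 is out (column 1 already has a 2).
So the only cell in box 1 that can hold 2 is row 3, column 2.
Therefore row 3, column 2 = 2.

2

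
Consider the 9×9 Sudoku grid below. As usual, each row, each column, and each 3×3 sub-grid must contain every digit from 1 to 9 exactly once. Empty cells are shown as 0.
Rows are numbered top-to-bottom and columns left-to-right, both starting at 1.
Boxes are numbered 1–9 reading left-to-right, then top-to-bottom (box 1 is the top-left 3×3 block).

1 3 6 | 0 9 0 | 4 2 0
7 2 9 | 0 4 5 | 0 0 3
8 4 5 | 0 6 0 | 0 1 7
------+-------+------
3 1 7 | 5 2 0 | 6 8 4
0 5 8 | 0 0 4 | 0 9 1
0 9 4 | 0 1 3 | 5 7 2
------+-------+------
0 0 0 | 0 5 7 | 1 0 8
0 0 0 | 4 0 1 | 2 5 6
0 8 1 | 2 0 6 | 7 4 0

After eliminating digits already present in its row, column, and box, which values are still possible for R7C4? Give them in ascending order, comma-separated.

3,9

Row 7 already contains {1, 5, 7, 8}.
Column 4 already contains {2, 4, 5}.
Its 3×3 block (box 8) already contains {1, 2, 4, 5, 6, 7}.
Removing those from 1–9 leaves {3, 9} as the candidates for R7C4.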